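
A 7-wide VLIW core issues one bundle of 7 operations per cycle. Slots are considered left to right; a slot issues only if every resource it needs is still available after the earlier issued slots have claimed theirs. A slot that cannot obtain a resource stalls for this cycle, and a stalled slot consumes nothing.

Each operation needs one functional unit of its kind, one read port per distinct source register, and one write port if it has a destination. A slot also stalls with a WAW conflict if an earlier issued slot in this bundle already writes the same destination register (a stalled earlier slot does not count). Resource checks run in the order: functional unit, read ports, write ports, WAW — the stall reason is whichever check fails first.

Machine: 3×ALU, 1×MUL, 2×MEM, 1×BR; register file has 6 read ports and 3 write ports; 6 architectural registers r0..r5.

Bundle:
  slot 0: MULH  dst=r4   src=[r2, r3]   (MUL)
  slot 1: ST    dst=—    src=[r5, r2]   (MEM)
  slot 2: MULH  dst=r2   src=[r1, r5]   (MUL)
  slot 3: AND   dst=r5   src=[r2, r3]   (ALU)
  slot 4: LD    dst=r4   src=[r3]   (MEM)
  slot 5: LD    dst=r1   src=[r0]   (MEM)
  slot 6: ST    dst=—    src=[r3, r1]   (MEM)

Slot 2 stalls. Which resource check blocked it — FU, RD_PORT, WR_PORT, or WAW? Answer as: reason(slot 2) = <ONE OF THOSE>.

(0) want 1×MUL +2rd +1wr — yes → AL3|MU0|ME2|BR1|rd4|wr2
(1) want 1×MEM +2rd +0wr — yes → AL3|MU0|ME1|BR1|rd2|wr2
(2) want 1×MUL +2rd +1wr — FU → AL3|MU0|ME1|BR1|rd2|wr2
(3) want 1×ALU +2rd +1wr — yes → AL2|MU0|ME1|BR1|rd0|wr1
(4) want 1×MEM +1rd +1wr — RD_PORT → AL2|MU0|ME1|BR1|rd0|wr1
(5) want 1×MEM +1rd +1wr — RD_PORT → AL2|MU0|ME1|BR1|rd0|wr1
(6) want 1×MEM +2rd +0wr — RD_PORT → AL2|MU0|ME1|BR1|rd0|wr1

reason(slot 2) = FU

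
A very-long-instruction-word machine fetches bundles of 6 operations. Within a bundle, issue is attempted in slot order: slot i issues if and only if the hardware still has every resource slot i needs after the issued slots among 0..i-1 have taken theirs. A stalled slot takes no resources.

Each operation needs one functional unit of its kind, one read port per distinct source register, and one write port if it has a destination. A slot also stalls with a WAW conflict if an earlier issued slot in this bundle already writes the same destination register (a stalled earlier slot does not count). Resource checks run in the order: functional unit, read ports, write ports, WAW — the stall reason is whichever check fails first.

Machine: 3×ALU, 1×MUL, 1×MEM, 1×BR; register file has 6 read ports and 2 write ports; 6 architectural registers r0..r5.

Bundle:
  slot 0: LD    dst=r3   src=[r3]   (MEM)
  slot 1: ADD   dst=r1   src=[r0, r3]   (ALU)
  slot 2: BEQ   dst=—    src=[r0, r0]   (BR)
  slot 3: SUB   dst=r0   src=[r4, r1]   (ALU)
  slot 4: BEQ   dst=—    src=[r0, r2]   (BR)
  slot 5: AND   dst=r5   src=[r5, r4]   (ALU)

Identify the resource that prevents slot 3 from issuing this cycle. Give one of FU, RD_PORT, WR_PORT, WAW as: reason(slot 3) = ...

reason(slot 3) = WR_PORT

(0) want 1×MEM +1rd +1wr — yes → AL3|MU1|ME0|BR1|rd5|wr1
(1) want 1×ALU +2rd +1wr — yes → AL2|MU1|ME0|BR1|rd3|wr0
(2) want 1×BR +1rd +0wr — yes → AL2|MU1|ME0|BR0|rd2|wr0
(3) want 1×ALU +2rd +1wr — WR_PORT → AL2|MU1|ME0|BR0|rd2|wr0
(4) want 1×BR +2rd +0wr — FU → AL2|MU1|ME0|BR0|rd2|wr0
(5) want 1×ALU +2rd +1wr — WR_PORT → AL2|MU1|ME0|BR0|rd2|wr0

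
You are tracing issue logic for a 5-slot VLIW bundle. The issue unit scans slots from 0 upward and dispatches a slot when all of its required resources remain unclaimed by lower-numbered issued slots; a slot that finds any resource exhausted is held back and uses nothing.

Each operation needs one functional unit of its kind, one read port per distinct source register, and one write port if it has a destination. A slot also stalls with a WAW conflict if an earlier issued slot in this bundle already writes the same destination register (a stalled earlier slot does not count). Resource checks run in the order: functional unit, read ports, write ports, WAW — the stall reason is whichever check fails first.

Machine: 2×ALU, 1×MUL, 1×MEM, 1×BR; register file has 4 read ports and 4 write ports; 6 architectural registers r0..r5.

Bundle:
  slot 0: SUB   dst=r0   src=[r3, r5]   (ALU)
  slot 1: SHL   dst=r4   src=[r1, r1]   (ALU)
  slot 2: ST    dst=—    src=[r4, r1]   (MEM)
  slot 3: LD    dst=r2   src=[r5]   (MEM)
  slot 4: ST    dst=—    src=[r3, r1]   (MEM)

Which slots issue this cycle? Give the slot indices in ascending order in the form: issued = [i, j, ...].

issued = [0, 1, 3]

(0) want 1×ALU +2rd +1wr — yes → AL1|MU1|ME1|BR1|rd2|wr3
(1) want 1×ALU +1rd +1wr — yes → AL0|MU1|ME1|BR1|rd1|wr2
(2) want 1×MEM +2rd +0wr — RD_PORT → AL0|MU1|ME1|BR1|rd1|wr2
(3) want 1×MEM +1rd +1wr — yes → AL0|MU1|ME0|BR1|rd0|wr1
(4) want 1×MEM +2rd +0wr — FU → AL0|MU1|ME0|BR1|rd0|wr1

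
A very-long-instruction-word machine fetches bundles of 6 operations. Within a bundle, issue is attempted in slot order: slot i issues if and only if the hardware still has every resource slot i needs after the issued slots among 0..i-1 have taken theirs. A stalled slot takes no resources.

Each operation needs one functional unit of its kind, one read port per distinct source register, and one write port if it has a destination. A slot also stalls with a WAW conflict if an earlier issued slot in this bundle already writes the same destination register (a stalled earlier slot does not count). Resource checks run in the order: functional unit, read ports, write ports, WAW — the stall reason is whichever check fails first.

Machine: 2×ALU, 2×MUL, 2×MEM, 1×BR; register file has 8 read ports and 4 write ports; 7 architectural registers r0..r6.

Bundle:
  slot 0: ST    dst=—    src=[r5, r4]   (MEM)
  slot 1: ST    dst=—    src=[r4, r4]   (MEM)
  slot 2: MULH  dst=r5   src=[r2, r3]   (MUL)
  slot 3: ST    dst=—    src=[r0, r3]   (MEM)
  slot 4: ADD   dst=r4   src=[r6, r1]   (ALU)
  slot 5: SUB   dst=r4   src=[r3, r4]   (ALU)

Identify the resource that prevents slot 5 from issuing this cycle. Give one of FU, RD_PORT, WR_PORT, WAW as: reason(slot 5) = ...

[0] MEM needs rd=2 wr=0: ok; after: ALU=2 MUL=2 MEM=1 BR=1, R=6, W=4
[1] MEM needs rd=1 wr=0: ok; after: ALU=2 MUL=2 MEM=0 BR=1, R=5, W=4
[2] MUL needs rd=2 wr=1: ok; after: ALU=2 MUL=1 MEM=0 BR=1, R=3, W=3
[3] MEM needs rd=2 wr=0: FU; after: ALU=2 MUL=1 MEM=0 BR=1, R=3, W=3
[4] ALU needs rd=2 wr=1: ok; after: ALU=1 MUL=1 MEM=0 BR=1, R=1, W=2
[5] ALU needs rd=2 wr=1: RD_PORT; after: ALU=1 MUL=1 MEM=0 BR=1, R=1, W=2

reason(slot 5) = RD_PORT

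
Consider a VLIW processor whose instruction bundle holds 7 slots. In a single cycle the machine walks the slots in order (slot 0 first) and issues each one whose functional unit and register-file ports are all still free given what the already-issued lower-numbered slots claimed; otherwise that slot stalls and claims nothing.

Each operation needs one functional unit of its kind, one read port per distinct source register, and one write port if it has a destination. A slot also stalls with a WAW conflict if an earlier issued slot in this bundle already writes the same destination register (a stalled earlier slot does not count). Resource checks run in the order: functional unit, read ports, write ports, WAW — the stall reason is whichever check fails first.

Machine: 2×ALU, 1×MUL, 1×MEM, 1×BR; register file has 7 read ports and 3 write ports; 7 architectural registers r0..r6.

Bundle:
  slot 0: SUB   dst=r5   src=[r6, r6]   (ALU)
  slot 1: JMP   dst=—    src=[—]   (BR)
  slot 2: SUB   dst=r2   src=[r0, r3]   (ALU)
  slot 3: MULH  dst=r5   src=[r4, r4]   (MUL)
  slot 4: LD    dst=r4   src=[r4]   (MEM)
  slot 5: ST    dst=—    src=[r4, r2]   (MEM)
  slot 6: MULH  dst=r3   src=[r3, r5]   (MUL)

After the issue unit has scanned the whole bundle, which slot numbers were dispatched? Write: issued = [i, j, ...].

slot 0 (ALU): ISSUE — free A1,Mu1,Ld1,B1 rp6 wp2
slot 1 (BR): ISSUE — free A1,Mu1,Ld1,B0 rp6 wp2
slot 2 (ALU): ISSUE — free A0,Mu1,Ld1,B0 rp4 wp1
slot 3 (MUL): stall WAW — free A0,Mu1,Ld1,B0 rp4 wp1
slot 4 (MEM): ISSUE — free A0,Mu1,Ld0,B0 rp3 wp0
slot 5 (MEM): stall FU — free A0,Mu1,Ld0,B0 rp3 wp0
slot 6 (MUL): stall WR_PORT — free A0,Mu1,Ld0,B0 rp3 wp0

issued = [0, 1, 2, 4]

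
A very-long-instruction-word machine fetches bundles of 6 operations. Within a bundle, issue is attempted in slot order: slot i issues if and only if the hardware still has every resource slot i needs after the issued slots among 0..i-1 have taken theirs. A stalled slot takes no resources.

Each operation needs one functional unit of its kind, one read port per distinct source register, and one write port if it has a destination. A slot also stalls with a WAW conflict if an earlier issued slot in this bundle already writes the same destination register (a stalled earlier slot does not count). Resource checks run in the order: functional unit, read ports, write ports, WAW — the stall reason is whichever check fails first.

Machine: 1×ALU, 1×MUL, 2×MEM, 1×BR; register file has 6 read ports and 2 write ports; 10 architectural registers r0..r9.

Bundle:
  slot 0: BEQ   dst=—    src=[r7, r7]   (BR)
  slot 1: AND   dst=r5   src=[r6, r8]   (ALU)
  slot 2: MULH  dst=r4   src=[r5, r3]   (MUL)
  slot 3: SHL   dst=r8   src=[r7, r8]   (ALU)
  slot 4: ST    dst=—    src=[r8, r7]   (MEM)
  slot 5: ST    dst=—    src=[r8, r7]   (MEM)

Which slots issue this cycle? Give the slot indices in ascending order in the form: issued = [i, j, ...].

issued = [0, 1, 2]

slot 0 (BR): ISSUE — free A1,Mu1,Ld2,B0 rp5 wp2
slot 1 (ALU): ISSUE — free A0,Mu1,Ld2,B0 rp3 wp1
slot 2 (MUL): ISSUE — free A0,Mu0,Ld2,B0 rp1 wp0
slot 3 (ALU): stall FU — free A0,Mu0,Ld2,B0 rp1 wp0
slot 4 (MEM): stall RD_PORT — free A0,Mu0,Ld2,B0 rp1 wp0
slot 5 (MEM): stall RD_PORT — free A0,Mu0,Ld2,B0 rp1 wp0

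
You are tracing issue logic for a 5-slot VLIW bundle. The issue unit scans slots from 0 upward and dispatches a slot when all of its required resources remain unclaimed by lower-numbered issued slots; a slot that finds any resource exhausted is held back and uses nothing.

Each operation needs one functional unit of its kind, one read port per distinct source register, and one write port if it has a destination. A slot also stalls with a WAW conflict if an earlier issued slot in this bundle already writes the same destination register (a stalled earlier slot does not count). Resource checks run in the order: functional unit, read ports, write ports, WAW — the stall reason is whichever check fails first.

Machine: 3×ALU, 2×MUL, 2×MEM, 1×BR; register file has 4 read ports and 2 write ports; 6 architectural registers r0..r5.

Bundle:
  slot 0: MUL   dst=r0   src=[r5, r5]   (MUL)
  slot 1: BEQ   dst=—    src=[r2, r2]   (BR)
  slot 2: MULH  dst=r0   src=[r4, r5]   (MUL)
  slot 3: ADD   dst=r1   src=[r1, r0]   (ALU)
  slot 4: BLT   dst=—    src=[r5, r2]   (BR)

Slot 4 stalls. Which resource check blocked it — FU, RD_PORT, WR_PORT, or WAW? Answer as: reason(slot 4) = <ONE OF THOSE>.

reason(slot 4) = FU

(0) want 1×MUL +1rd +1wr — yes → AL3|MU1|ME2|BR1|rd3|wr1
(1) want 1×BR +1rd +0wr — yes → AL3|MU1|ME2|BR0|rd2|wr1
(2) want 1×MUL +2rd +1wr — WAW → AL3|MU1|ME2|BR0|rd2|wr1
(3) want 1×ALU +2rd +1wr — yes → AL2|MU1|ME2|BR0|rd0|wr0
(4) want 1×BR +2rd +0wr — FU → AL2|MU1|ME2|BR0|rd0|wr0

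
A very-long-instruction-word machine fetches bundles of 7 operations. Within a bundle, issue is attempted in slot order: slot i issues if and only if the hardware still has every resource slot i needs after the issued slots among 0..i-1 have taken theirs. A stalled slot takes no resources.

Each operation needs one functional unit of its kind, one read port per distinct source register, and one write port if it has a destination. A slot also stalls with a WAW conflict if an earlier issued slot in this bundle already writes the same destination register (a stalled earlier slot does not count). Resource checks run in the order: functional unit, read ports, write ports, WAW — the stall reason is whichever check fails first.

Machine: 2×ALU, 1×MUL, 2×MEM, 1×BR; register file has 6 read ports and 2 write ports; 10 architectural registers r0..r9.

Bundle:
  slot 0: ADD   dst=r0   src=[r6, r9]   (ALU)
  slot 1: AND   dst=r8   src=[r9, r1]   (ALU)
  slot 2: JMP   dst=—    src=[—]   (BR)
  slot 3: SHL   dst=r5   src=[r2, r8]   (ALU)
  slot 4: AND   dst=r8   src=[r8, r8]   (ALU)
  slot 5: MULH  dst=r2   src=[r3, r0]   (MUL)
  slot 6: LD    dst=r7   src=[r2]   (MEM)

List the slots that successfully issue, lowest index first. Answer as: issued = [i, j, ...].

  0. ALU→r0 ⇒ go  {1A/1Mu/2Ld/1B | 4r 1w}
  1. ALU→r8 ⇒ go  {0A/1Mu/2Ld/1B | 2r 0w}
  2. BR ⇒ go  {0A/1Mu/2Ld/0B | 2r 0w}
  3. ALU→r5 ⇒ no(FU)  {0A/1Mu/2Ld/0B | 2r 0w}
  4. ALU→r8 ⇒ no(FU)  {0A/1Mu/2Ld/0B | 2r 0w}
  5. MUL→r2 ⇒ no(WR_PORT)  {0A/1Mu/2Ld/0B | 2r 0w}
  6. MEM→r7 ⇒ no(WR_PORT)  {0A/1Mu/2Ld/0B | 2r 0w}

issued = [0, 1, 2]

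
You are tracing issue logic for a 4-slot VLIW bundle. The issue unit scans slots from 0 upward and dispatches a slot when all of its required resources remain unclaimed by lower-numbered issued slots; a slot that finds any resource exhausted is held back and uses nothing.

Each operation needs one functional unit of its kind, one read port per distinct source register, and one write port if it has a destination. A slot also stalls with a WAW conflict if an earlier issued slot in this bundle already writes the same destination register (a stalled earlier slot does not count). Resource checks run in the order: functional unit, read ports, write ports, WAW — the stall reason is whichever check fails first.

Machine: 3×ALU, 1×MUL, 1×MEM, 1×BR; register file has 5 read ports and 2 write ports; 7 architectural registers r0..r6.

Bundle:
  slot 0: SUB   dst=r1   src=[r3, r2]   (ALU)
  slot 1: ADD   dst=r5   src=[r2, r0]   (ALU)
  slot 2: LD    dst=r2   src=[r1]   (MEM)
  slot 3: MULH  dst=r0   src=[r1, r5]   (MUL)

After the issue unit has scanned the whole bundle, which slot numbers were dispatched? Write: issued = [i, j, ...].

  0. ALU→r1 ⇒ go  {2A/1Mu/1Ld/1B | 3r 1w}
  1. ALU→r5 ⇒ go  {1A/1Mu/1Ld/1B | 1r 0w}
  2. MEM→r2 ⇒ no(WR_PORT)  {1A/1Mu/1Ld/1B | 1r 0w}
  3. MUL→r0 ⇒ no(RD_PORT)  {1A/1Mu/1Ld/1B | 1r 0w}

issued = [0, 1]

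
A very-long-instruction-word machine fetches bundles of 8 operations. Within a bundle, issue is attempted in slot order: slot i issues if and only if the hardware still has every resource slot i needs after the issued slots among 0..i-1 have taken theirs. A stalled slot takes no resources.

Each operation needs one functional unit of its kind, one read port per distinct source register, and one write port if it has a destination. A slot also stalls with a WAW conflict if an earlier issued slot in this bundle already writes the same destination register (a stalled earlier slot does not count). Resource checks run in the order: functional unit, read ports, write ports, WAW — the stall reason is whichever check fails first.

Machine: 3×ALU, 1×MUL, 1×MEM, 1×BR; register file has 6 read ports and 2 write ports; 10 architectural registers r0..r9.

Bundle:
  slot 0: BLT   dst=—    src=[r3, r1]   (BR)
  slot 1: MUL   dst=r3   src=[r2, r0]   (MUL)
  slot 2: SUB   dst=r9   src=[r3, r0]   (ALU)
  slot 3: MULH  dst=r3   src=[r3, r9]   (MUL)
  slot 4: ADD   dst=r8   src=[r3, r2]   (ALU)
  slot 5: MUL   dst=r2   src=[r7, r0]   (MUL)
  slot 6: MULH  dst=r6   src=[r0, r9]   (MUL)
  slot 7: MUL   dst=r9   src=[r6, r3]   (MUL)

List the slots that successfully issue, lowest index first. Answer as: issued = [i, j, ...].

issued = [0, 1, 2]

(0) want 1×BR +2rd +0wr — yes → AL3|MU1|ME1|BR0|rd4|wr2
(1) want 1×MUL +2rd +1wr — yes → AL3|MU0|ME1|BR0|rd2|wr1
(2) want 1×ALU +2rd +1wr — yes → AL2|MU0|ME1|BR0|rd0|wr0
(3) want 1×MUL +2rd +1wr — FU → AL2|MU0|ME1|BR0|rd0|wr0
(4) want 1×ALU +2rd +1wr — RD_PORT → AL2|MU0|ME1|BR0|rd0|wr0
(5) want 1×MUL +2rd +1wr — FU → AL2|MU0|ME1|BR0|rd0|wr0
(6) want 1×MUL +2rd +1wr — FU → AL2|MU0|ME1|BR0|rd0|wr0
(7) want 1×MUL +2rd +1wr — FU → AL2|MU0|ME1|BR0|rd0|wr0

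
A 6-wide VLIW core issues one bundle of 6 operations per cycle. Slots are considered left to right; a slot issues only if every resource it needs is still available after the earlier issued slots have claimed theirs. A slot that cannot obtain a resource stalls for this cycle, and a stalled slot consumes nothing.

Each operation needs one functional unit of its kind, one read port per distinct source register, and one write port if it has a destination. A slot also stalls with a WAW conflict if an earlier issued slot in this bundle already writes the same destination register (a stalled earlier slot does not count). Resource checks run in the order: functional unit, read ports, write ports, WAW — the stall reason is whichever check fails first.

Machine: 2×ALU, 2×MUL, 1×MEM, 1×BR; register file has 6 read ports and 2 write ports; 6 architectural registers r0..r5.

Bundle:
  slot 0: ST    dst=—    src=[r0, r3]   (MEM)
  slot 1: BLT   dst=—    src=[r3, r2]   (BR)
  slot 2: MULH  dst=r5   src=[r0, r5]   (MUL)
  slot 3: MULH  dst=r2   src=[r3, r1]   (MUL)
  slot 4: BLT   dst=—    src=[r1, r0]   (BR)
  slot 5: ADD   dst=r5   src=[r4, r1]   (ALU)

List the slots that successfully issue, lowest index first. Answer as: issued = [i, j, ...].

(0) want 1×MEM +2rd +0wr — yes → AL2|MU2|ME0|BR1|rd4|wr2
(1) want 1×BR +2rd +0wr — yes → AL2|MU2|ME0|BR0|rd2|wr2
(2) want 1×MUL +2rd +1wr — yes → AL2|MU1|ME0|BR0|rd0|wr1
(3) want 1×MUL +2rd +1wr — RD_PORT → AL2|MU1|ME0|BR0|rd0|wr1
(4) want 1×BR +2rd +0wr — FU → AL2|MU1|ME0|BR0|rd0|wr1
(5) want 1×ALU +2rd +1wr — RD_PORT → AL2|MU1|ME0|BR0|rd0|wr1

issued = [0, 1, 2]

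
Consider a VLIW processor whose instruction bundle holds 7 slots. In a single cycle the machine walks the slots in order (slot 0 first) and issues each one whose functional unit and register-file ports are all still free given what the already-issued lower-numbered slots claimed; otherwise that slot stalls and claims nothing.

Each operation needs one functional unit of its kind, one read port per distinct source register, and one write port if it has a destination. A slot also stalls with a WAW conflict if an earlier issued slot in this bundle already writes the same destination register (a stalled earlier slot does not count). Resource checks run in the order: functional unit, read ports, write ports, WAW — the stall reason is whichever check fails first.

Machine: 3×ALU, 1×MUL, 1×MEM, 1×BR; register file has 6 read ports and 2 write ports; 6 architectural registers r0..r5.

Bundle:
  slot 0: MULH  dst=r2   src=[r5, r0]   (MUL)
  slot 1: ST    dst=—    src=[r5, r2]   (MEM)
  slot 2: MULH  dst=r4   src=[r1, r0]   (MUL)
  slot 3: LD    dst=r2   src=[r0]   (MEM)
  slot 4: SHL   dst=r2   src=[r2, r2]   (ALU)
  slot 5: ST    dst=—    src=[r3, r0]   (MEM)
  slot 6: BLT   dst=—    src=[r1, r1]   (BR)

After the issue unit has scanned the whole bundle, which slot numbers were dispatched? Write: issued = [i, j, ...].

[0] MUL needs rd=2 wr=1: ok; after: ALU=3 MUL=0 MEM=1 BR=1, R=4, W=1
[1] MEM needs rd=2 wr=0: ok; after: ALU=3 MUL=0 MEM=0 BR=1, R=2, W=1
[2] MUL needs rd=2 wr=1: FU; after: ALU=3 MUL=0 MEM=0 BR=1, R=2, W=1
[3] MEM needs rd=1 wr=1: FU; after: ALU=3 MUL=0 MEM=0 BR=1, R=2, W=1
[4] ALU needs rd=1 wr=1: WAW; after: ALU=3 MUL=0 MEM=0 BR=1, R=2, W=1
[5] MEM needs rd=2 wr=0: FU; after: ALU=3 MUL=0 MEM=0 BR=1, R=2, W=1
[6] BR needs rd=1 wr=0: ok; after: ALU=3 MUL=0 MEM=0 BR=0, R=1, W=1

issued = [0, 1, 6]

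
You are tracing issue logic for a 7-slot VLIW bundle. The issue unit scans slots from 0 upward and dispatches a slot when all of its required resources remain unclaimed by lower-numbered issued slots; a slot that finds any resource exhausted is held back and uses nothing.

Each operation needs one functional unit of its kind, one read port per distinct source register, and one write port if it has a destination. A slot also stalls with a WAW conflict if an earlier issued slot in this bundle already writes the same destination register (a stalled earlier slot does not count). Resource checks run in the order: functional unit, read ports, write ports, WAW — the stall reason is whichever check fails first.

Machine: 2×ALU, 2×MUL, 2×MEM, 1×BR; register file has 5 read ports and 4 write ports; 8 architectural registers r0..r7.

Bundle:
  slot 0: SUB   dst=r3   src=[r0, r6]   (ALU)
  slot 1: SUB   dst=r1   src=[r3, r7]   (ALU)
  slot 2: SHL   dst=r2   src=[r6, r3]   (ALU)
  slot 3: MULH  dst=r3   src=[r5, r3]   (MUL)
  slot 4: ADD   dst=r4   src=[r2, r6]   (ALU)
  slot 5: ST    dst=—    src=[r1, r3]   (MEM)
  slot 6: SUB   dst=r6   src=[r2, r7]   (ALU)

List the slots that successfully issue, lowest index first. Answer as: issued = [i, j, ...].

  0. ALU→r3 ⇒ go  {1A/2Mu/2Ld/1B | 3r 3w}
  1. ALU→r1 ⇒ go  {0A/2Mu/2Ld/1B | 1r 2w}
  2. ALU→r2 ⇒ no(FU)  {0A/2Mu/2Ld/1B | 1r 2w}
  3. MUL→r3 ⇒ no(RD_PORT)  {0A/2Mu/2Ld/1B | 1r 2w}
  4. ALU→r4 ⇒ no(FU)  {0A/2Mu/2Ld/1B | 1r 2w}
  5. MEM ⇒ no(RD_PORT)  {0A/2Mu/2Ld/1B | 1r 2w}
  6. ALU→r6 ⇒ no(FU)  {0A/2Mu/2Ld/1B | 1r 2w}

issued = [0, 1]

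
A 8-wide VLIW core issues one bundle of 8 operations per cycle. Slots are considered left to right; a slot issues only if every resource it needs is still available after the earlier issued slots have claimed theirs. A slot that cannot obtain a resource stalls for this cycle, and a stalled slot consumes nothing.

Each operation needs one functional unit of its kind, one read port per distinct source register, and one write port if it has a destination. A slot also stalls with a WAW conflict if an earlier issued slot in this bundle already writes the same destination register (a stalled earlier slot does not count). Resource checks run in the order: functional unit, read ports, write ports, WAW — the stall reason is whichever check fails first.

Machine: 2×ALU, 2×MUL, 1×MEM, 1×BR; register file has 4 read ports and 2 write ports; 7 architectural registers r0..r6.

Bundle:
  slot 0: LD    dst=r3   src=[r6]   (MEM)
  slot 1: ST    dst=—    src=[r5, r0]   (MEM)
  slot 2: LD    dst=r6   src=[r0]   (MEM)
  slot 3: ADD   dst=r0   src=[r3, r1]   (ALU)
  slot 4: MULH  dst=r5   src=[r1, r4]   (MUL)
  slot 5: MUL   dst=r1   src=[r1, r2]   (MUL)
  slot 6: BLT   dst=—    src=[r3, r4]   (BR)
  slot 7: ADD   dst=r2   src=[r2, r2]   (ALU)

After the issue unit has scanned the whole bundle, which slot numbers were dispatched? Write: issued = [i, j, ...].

issued = [0, 3]

#0 MEM src=r6 dispatched  <A:2 Mu:2 Ld:0 B:1 rd:3 wr:1>
#1 MEM src=r5,r0 held:FU  <A:2 Mu:2 Ld:0 B:1 rd:3 wr:1>
#2 MEM src=r0 held:FU  <A:2 Mu:2 Ld:0 B:1 rd:3 wr:1>
#3 ALU src=r3,r1 dispatched  <A:1 Mu:2 Ld:0 B:1 rd:1 wr:0>
#4 MUL src=r1,r4 held:RD_PORT  <A:1 Mu:2 Ld:0 B:1 rd:1 wr:0>
#5 MUL src=r1,r2 held:RD_PORT  <A:1 Mu:2 Ld:0 B:1 rd:1 wr:0>
#6 BR src=r3,r4 held:RD_PORT  <A:1 Mu:2 Ld:0 B:1 rd:1 wr:0>
#7 ALU src=r2,r2 held:WR_PORT  <A:1 Mu:2 Ld:0 B:1 rd:1 wr:0>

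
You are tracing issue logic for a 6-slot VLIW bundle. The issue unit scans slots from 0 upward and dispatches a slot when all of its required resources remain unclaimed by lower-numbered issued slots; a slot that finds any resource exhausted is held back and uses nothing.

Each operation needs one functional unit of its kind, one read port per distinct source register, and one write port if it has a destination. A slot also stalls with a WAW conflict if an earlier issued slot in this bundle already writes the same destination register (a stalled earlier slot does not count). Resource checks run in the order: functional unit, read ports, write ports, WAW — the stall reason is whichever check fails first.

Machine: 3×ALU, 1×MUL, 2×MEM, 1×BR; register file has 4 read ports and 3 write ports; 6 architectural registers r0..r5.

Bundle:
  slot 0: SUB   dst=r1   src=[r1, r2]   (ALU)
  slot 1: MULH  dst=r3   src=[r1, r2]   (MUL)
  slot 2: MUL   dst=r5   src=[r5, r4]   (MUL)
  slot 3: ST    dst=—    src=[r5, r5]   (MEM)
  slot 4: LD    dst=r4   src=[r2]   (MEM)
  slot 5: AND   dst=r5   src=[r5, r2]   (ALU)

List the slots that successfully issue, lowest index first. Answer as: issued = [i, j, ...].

#0 ALU src=r1,r2 dispatched  <A:2 Mu:1 Ld:2 B:1 rd:2 wr:2>
#1 MUL src=r1,r2 dispatched  <A:2 Mu:0 Ld:2 B:1 rd:0 wr:1>
#2 MUL src=r5,r4 held:FU  <A:2 Mu:0 Ld:2 B:1 rd:0 wr:1>
#3 MEM src=r5,r5 held:RD_PORT  <A:2 Mu:0 Ld:2 B:1 rd:0 wr:1>
#4 MEM src=r2 held:RD_PORT  <A:2 Mu:0 Ld:2 B:1 rd:0 wr:1>
#5 ALU src=r5,r2 held:RD_PORT  <A:2 Mu:0 Ld:2 B:1 rd:0 wr:1>

issued = [0, 1]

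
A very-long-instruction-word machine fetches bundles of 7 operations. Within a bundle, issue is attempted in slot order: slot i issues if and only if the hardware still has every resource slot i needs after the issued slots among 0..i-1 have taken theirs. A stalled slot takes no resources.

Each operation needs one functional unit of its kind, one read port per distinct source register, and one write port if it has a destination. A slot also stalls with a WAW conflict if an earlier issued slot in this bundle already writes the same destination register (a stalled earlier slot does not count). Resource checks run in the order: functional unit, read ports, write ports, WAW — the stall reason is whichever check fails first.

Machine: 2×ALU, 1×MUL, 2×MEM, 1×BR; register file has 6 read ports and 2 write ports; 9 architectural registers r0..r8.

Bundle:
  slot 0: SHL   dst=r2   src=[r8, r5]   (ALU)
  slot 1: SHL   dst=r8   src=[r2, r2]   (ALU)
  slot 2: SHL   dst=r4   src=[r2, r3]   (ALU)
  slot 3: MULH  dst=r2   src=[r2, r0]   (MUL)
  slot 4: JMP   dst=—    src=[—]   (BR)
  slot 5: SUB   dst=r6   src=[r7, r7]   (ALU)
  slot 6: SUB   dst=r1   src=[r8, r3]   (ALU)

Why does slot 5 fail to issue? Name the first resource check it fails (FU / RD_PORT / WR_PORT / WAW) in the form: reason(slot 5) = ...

[0] ALU needs rd=2 wr=1: ok; after: ALU=1 MUL=1 MEM=2 BR=1, R=4, W=1
[1] ALU needs rd=1 wr=1: ok; after: ALU=0 MUL=1 MEM=2 BR=1, R=3, W=0
[2] ALU needs rd=2 wr=1: FU; after: ALU=0 MUL=1 MEM=2 BR=1, R=3, W=0
[3] MUL needs rd=2 wr=1: WR_PORT; after: ALU=0 MUL=1 MEM=2 BR=1, R=3, W=0
[4] BR needs rd=0 wr=0: ok; after: ALU=0 MUL=1 MEM=2 BR=0, R=3, W=0
[5] ALU needs rd=1 wr=1: FU; after: ALU=0 MUL=1 MEM=2 BR=0, R=3, W=0
[6] ALU needs rd=2 wr=1: FU; after: ALU=0 MUL=1 MEM=2 BR=0, R=3, W=0

reason(slot 5) = FU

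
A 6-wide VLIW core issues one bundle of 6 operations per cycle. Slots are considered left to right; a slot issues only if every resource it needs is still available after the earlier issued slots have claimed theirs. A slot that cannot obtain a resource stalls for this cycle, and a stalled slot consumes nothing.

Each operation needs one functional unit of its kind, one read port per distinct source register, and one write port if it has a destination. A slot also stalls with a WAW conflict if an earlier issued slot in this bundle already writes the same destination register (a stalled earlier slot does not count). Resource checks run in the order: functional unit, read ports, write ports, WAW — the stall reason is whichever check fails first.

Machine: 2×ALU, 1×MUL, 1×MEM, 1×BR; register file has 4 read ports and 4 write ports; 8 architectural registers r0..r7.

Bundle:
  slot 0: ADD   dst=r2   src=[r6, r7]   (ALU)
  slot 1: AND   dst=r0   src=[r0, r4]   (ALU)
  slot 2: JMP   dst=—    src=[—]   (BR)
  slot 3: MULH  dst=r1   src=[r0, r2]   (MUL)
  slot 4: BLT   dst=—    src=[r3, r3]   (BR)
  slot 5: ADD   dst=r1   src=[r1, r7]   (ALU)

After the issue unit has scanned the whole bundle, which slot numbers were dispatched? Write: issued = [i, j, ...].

  0. ALU→r2 ⇒ go  {1A/1Mu/1Ld/1B | 2r 3w}
  1. ALU→r0 ⇒ go  {0A/1Mu/1Ld/1B | 0r 2w}
  2. BR ⇒ go  {0A/1Mu/1Ld/0B | 0r 2w}
  3. MUL→r1 ⇒ no(RD_PORT)  {0A/1Mu/1Ld/0B | 0r 2w}
  4. BR ⇒ no(FU)  {0A/1Mu/1Ld/0B | 0r 2w}
  5. ALU→r1 ⇒ no(FU)  {0A/1Mu/1Ld/0B | 0r 2w}

issued = [0, 1, 2]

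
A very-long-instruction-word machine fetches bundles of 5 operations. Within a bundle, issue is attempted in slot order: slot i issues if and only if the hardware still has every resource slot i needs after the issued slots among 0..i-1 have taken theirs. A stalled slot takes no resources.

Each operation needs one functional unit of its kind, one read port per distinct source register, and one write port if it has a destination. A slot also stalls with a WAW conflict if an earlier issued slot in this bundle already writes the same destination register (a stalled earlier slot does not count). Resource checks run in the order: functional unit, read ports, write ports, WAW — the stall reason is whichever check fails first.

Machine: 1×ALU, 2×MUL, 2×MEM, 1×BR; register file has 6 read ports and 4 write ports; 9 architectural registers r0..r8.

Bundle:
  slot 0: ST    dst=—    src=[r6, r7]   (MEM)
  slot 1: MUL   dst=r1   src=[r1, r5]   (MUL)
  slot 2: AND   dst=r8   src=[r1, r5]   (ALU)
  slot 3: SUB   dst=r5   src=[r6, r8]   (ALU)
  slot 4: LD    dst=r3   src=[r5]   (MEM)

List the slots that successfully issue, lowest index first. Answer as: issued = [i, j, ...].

issued = [0, 1, 2]

  0. MEM ⇒ go  {1A/2Mu/1Ld/1B | 4r 4w}
  1. MUL→r1 ⇒ go  {1A/1Mu/1Ld/1B | 2r 3w}
  2. ALU→r8 ⇒ go  {0A/1Mu/1Ld/1B | 0r 2w}
  3. ALU→r5 ⇒ no(FU)  {0A/1Mu/1Ld/1B | 0r 2w}
  4. MEM→r3 ⇒ no(RD_PORT)  {0A/1Mu/1Ld/1B | 0r 2w}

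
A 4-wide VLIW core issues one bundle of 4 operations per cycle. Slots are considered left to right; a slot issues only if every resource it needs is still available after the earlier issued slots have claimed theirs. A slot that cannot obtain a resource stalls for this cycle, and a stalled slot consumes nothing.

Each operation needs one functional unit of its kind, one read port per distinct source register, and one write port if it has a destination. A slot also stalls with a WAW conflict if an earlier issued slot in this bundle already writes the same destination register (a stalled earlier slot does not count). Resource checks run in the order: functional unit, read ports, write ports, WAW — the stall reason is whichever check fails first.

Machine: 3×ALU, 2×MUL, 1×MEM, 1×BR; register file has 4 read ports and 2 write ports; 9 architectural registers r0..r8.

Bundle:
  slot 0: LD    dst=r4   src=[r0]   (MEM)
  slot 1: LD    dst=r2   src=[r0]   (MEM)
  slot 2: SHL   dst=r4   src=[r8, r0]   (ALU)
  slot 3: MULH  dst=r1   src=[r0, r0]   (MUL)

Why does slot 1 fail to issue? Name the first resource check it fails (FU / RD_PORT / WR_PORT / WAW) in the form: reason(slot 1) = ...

reason(slot 1) = FU

(0) want 1×MEM +1rd +1wr — yes → AL3|MU2|ME0|BR1|rd3|wr1
(1) want 1×MEM +1rd +1wr — FU → AL3|MU2|ME0|BR1|rd3|wr1
(2) want 1×ALU +2rd +1wr — WAW → AL3|MU2|ME0|BR1|rd3|wr1
(3) want 1×MUL +1rd +1wr — yes → AL3|MU1|ME0|BR1|rd2|wr0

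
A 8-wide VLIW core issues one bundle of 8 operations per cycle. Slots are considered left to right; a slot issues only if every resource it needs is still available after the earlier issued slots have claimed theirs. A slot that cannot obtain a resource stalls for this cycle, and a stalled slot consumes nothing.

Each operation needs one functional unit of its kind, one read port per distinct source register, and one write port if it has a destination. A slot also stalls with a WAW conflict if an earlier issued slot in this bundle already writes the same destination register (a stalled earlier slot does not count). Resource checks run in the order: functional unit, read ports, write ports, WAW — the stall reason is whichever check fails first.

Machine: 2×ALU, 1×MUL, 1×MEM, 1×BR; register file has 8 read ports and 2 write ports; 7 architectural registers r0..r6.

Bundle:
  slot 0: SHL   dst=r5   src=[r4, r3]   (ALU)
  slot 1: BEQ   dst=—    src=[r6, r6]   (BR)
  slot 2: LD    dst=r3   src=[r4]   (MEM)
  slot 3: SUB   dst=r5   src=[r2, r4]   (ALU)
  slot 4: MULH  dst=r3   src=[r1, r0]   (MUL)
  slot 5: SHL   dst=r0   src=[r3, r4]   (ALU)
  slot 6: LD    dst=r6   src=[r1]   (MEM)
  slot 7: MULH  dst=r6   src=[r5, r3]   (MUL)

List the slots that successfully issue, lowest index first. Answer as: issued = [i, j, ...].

#0 ALU src=r4,r3 dispatched  <A:1 Mu:1 Ld:1 B:1 rd:6 wr:1>
#1 BR src=r6,r6 dispatched  <A:1 Mu:1 Ld:1 B:0 rd:5 wr:1>
#2 MEM src=r4 dispatched  <A:1 Mu:1 Ld:0 B:0 rd:4 wr:0>
#3 ALU src=r2,r4 held:WR_PORT  <A:1 Mu:1 Ld:0 B:0 rd:4 wr:0>
#4 MUL src=r1,r0 held:WR_PORT  <A:1 Mu:1 Ld:0 B:0 rd:4 wr:0>
#5 ALU src=r3,r4 held:WR_PORT  <A:1 Mu:1 Ld:0 B:0 rd:4 wr:0>
#6 MEM src=r1 held:FU  <A:1 Mu:1 Ld:0 B:0 rd:4 wr:0>
#7 MUL src=r5,r3 held:WR_PORT  <A:1 Mu:1 Ld:0 B:0 rd:4 wr:0>

issued = [0, 1, 2]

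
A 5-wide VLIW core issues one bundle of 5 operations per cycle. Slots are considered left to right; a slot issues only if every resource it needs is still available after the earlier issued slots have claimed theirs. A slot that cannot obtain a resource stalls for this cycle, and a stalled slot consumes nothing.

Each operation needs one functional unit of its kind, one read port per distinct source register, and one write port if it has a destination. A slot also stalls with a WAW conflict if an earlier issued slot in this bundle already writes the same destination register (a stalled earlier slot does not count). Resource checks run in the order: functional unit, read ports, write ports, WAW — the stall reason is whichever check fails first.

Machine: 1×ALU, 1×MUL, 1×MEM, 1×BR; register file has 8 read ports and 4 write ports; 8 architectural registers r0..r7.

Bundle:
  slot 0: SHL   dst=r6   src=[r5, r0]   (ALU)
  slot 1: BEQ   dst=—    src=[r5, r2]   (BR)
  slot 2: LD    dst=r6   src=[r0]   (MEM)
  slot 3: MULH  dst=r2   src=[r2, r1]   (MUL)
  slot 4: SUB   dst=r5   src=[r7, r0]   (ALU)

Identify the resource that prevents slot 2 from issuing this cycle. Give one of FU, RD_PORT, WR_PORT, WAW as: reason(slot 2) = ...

reason(slot 2) = WAW

(0) want 1×ALU +2rd +1wr — yes → AL0|MU1|ME1|BR1|rd6|wr3
(1) want 1×BR +2rd +0wr — yes → AL0|MU1|ME1|BR0|rd4|wr3
(2) want 1×MEM +1rd +1wr — WAW → AL0|MU1|ME1|BR0|rd4|wr3
(3) want 1×MUL +2rd +1wr — yes → AL0|MU0|ME1|BR0|rd2|wr2
(4) want 1×ALU +2rd +1wr — FU → AL0|MU0|ME1|BR0|rd2|wr2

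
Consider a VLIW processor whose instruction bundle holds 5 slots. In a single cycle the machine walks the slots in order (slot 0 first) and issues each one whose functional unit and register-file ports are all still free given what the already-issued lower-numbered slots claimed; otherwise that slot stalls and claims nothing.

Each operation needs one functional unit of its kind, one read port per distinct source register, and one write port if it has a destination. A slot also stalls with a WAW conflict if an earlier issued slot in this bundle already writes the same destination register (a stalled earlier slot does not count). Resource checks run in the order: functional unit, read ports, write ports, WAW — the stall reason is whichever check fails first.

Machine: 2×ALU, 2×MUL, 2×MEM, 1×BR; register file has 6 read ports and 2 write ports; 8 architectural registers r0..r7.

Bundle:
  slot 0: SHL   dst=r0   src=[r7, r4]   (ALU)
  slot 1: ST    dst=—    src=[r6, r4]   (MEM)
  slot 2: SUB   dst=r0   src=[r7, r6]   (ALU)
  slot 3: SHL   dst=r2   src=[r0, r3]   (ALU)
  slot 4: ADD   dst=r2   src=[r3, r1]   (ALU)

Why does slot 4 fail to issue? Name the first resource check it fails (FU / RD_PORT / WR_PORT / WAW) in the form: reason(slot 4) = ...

reason(slot 4) = FU

(0) want 1×ALU +2rd +1wr — yes → AL1|MU2|ME2|BR1|rd4|wr1
(1) want 1×MEM +2rd +0wr — yes → AL1|MU2|ME1|BR1|rd2|wr1
(2) want 1×ALU +2rd +1wr — WAW → AL1|MU2|ME1|BR1|rd2|wr1
(3) want 1×ALU +2rd +1wr — yes → AL0|MU2|ME1|BR1|rd0|wr0
(4) want 1×ALU +2rd +1wr — FU → AL0|MU2|ME1|BR1|rd0|wr0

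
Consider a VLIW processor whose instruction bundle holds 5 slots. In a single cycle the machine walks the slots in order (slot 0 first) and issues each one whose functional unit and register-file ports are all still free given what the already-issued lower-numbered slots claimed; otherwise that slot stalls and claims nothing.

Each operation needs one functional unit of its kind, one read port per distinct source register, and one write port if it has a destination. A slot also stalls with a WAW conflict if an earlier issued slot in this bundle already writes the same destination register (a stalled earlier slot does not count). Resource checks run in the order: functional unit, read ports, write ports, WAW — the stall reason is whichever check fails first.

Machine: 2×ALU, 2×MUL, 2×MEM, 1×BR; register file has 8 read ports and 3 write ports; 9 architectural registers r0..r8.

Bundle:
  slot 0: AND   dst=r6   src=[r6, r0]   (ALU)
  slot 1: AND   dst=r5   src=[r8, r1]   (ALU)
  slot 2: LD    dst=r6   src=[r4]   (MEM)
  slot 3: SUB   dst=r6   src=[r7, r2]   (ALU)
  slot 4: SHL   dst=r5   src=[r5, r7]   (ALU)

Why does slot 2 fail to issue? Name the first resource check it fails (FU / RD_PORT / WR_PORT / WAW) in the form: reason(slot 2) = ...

slot 0 (ALU): ISSUE — free A1,Mu2,Ld2,B1 rp6 wp2
slot 1 (ALU): ISSUE — free A0,Mu2,Ld2,B1 rp4 wp1
slot 2 (MEM): stall WAW — free A0,Mu2,Ld2,B1 rp4 wp1
slot 3 (ALU): stall FU — free A0,Mu2,Ld2,B1 rp4 wp1
slot 4 (ALU): stall FU — free A0,Mu2,Ld2,B1 rp4 wp1

reason(slot 2) = WAW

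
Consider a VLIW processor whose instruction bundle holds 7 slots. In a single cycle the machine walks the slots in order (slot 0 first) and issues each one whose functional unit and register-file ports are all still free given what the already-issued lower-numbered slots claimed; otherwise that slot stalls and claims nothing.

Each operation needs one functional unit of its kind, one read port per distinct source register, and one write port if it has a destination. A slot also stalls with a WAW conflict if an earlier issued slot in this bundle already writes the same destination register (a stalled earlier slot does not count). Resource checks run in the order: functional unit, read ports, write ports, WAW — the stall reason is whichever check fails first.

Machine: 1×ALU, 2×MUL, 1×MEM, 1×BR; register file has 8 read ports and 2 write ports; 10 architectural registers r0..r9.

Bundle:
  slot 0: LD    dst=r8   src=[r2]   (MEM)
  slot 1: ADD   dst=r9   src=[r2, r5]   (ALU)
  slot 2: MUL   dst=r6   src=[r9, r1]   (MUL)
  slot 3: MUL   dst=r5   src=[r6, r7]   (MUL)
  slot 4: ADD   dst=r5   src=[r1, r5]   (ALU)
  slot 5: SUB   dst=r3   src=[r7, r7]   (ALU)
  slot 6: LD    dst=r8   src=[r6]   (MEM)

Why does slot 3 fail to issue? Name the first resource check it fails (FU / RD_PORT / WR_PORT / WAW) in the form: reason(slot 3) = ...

reason(slot 3) = WR_PORT

#0 MEM src=r2 dispatched  <A:1 Mu:2 Ld:0 B:1 rd:7 wr:1>
#1 ALU src=r2,r5 dispatched  <A:0 Mu:2 Ld:0 B:1 rd:5 wr:0>
#2 MUL src=r9,r1 held:WR_PORT  <A:0 Mu:2 Ld:0 B:1 rd:5 wr:0>
#3 MUL src=r6,r7 held:WR_PORT  <A:0 Mu:2 Ld:0 B:1 rd:5 wr:0>
#4 ALU src=r1,r5 held:FU  <A:0 Mu:2 Ld:0 B:1 rd:5 wr:0>
#5 ALU src=r7,r7 held:FU  <A:0 Mu:2 Ld:0 B:1 rd:5 wr:0>
#6 MEM src=r6 held:FU  <A:0 Mu:2 Ld:0 B:1 rd:5 wr:0>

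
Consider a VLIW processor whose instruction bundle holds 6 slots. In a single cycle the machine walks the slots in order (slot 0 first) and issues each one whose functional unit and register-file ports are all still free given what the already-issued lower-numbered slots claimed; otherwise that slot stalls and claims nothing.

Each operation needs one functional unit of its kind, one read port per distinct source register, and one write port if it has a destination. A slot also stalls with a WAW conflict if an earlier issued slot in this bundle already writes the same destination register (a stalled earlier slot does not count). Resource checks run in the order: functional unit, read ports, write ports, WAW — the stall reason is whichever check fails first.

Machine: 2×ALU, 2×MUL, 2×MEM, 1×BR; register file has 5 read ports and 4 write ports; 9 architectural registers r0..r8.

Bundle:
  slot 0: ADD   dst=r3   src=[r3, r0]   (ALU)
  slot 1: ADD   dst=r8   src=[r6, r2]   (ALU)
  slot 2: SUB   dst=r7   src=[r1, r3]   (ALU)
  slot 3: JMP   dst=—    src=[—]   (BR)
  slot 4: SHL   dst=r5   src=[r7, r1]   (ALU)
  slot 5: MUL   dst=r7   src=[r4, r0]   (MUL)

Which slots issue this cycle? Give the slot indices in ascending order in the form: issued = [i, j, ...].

[0] ALU needs rd=2 wr=1: ok; after: ALU=1 MUL=2 MEM=2 BR=1, R=3, W=3
[1] ALU needs rd=2 wr=1: ok; after: ALU=0 MUL=2 MEM=2 BR=1, R=1, W=2
[2] ALU needs rd=2 wr=1: FU; after: ALU=0 MUL=2 MEM=2 BR=1, R=1, W=2
[3] BR needs rd=0 wr=0: ok; after: ALU=0 MUL=2 MEM=2 BR=0, R=1, W=2
[4] ALU needs rd=2 wr=1: FU; after: ALU=0 MUL=2 MEM=2 BR=0, R=1, W=2
[5] MUL needs rd=2 wr=1: RD_PORT; after: ALU=0 MUL=2 MEM=2 BR=0, R=1, W=2

issued = [0, 1, 3]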